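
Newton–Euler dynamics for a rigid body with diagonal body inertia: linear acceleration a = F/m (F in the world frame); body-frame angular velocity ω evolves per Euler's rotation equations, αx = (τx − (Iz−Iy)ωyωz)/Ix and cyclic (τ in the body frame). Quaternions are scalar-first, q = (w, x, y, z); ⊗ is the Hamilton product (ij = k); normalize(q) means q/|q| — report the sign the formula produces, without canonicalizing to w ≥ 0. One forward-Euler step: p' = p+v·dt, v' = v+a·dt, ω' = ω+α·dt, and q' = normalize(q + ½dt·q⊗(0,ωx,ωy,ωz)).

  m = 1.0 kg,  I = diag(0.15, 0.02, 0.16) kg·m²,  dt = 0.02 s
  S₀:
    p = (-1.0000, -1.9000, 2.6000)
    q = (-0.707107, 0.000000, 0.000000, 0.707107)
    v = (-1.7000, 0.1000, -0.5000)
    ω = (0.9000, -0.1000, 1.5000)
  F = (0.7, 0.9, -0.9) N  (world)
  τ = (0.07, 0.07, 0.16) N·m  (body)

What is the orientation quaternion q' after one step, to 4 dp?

Hamilton product q⊗(0,ω) = (-1.0606605, -0.5656856, 0.7071070, -1.0606605)
q + ½dt·q⊗(0,ω), renormalized = (-0.7176, -0.0057, 0.0071, 0.6964)

q' = (-0.7176, -0.0057, 0.0071, 0.6964)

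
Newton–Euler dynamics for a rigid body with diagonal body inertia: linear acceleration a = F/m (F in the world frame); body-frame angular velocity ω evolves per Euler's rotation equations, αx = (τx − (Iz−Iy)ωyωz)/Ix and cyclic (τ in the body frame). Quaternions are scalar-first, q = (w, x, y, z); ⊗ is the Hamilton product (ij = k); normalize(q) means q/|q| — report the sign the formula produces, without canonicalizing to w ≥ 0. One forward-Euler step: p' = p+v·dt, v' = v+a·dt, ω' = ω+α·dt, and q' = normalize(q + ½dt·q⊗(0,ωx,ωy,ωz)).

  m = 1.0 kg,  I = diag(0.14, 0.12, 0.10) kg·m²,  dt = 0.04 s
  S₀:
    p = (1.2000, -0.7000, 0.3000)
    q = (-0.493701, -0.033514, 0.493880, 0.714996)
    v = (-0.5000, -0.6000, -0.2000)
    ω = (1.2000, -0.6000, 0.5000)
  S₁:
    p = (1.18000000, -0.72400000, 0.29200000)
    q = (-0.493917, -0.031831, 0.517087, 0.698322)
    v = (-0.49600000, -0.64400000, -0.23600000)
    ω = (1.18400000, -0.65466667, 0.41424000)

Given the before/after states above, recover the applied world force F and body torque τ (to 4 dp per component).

ω₁ − ω₀ = (-0.01600000, -0.05466667, -0.08576000)
gyro term ω₀×Iω₀ = (0.0060, 0.0240, 0.0144)
applied torque τ = (-0.0500, -0.1400, -0.2000)
Δv = v₁−v₀ = (0.00400000, -0.04400000, -0.03600000)
F = m·Δv/dt = (0.1000, -1.1000, -0.9000)

F = (0.1000, -1.1000, -0.9000)
τ = (-0.0500, -0.1400, -0.2000)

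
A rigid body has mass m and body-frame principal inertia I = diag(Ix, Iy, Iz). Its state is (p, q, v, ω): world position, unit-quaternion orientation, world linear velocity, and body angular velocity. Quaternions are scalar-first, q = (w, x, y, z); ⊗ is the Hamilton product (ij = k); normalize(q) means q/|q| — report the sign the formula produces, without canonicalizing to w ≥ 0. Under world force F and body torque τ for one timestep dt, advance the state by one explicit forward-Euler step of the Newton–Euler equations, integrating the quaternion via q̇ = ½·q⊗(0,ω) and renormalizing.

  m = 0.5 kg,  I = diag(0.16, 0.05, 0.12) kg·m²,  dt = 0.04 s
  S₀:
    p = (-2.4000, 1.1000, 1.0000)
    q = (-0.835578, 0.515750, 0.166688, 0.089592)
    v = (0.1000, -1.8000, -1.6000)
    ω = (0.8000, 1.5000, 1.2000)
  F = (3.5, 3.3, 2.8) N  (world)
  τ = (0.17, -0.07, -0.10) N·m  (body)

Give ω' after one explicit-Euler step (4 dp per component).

ω' = (0.8110, 1.4133, 1.2107)

precession coupling ω×(Iω) = (0.1260, 0.0384, -0.1320)
(τ − ω×Iω)/I = (0.2750, -2.1680, 0.2667)
ω + α·dt = (0.8110, 1.4133, 1.2107)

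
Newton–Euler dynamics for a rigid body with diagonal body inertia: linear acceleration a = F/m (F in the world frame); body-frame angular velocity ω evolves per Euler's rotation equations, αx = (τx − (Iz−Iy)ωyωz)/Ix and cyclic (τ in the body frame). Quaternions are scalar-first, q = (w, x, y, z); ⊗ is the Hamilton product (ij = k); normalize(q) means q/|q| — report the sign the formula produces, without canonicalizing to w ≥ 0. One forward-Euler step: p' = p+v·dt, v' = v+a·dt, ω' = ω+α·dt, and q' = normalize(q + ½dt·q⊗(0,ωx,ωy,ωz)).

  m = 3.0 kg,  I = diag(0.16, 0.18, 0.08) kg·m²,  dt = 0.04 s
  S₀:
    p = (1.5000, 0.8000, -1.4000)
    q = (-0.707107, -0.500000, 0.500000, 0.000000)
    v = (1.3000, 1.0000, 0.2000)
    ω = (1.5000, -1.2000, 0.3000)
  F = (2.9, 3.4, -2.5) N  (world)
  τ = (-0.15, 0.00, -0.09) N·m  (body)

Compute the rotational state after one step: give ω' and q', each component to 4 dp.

angular accel α = (-1.1625, -0.2000, -0.6750)
ω' = ω + α·dt = (1.4535, -1.2080, 0.2730)
2q̇ = q⊗(0,ω) = (1.3500000, -0.9106605, 0.9985284, -0.3621321)
updated quaternion q' = (-0.6796, -0.5178, 0.5196, -0.0072)

ω' = (1.4535, -1.2080, 0.2730)
q' = (-0.6796, -0.5178, 0.5196, -0.0072)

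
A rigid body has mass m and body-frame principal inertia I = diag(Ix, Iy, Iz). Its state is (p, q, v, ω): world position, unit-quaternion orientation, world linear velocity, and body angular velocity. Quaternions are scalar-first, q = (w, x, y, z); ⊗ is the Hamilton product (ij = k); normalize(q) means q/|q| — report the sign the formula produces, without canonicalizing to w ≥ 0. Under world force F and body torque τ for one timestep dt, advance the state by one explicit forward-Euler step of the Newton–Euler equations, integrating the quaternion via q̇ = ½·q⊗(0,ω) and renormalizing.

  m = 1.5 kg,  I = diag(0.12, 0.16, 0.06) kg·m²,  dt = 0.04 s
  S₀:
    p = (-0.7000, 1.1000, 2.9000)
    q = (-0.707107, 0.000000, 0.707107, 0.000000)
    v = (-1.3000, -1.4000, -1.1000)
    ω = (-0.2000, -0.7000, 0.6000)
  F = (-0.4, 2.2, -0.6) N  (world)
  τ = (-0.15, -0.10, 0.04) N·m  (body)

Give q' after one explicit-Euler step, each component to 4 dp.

q' = (-0.6971, 0.0113, 0.7169, -0.0057)

2q̇ = q⊗(0,ω) = (0.4949749, 0.5656856, 0.4949749, -0.2828428)
q' = normalize(q + ½dt·q⊗(0,ω)) = (-0.6971, 0.0113, 0.7169, -0.0057)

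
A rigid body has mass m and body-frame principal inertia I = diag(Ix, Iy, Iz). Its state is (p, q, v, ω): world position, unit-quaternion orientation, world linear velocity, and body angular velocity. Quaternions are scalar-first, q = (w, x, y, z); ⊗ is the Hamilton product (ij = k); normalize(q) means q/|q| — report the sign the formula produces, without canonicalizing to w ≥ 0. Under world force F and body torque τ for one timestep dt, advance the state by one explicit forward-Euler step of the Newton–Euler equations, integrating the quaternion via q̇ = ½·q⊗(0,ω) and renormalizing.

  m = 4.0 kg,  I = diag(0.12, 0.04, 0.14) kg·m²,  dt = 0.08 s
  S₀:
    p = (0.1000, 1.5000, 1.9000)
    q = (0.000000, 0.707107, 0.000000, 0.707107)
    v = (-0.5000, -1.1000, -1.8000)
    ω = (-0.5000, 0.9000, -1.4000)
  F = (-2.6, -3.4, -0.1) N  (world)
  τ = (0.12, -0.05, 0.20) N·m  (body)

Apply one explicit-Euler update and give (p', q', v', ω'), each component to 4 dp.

ω×(Iω) gyroscopic = (-0.1260, -0.0140, 0.0360)
angular accel α = (2.0500, -0.9000, 1.1714)
ω + α·dt = (-0.3360, 0.8280, -1.3063)
2q̇ = q⊗(0,ω) = (1.3435033, -0.6363963, 0.6363963, 0.6363963)
updated quaternion q' = (0.0536, 0.6800, 0.0254, 0.7308)
p + v·dt = (0.0600, 1.4120, 1.7560)
new velocity v' = (-0.5520, -1.1680, -1.8020)

p' = (0.0600, 1.4120, 1.7560)
q' = (0.0536, 0.6800, 0.0254, 0.7308)
v' = (-0.5520, -1.1680, -1.8020)
ω' = (-0.3360, 0.8280, -1.3063)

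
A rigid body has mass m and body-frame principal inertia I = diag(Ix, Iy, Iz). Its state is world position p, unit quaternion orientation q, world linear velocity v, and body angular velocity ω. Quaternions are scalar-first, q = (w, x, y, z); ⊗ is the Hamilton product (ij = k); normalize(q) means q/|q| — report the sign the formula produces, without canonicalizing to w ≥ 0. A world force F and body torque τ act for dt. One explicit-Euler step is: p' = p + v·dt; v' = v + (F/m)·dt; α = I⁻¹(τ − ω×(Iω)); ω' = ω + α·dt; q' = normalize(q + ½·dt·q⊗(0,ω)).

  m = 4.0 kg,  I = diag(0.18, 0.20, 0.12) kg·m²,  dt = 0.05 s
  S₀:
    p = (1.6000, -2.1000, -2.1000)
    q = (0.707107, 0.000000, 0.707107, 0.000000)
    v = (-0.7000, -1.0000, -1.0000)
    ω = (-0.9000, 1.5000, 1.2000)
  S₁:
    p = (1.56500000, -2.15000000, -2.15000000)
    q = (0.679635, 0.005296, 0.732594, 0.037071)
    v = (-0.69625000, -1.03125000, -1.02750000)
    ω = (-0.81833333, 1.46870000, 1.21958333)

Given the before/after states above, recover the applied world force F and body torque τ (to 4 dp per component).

rate change Δω = (0.08166667, -0.03130000, 0.01958333)
gyro term ω₀×Iω₀ = (-0.1440, -0.0648, -0.0270)
applied torque τ = (0.1500, -0.1900, 0.0200)
v₁ − v₀ = (0.00375000, -0.03125000, -0.02750000)
applied force F = (0.3000, -2.5000, -2.2000)

F = (0.3000, -2.5000, -2.2000)
τ = (0.1500, -0.1900, 0.0200)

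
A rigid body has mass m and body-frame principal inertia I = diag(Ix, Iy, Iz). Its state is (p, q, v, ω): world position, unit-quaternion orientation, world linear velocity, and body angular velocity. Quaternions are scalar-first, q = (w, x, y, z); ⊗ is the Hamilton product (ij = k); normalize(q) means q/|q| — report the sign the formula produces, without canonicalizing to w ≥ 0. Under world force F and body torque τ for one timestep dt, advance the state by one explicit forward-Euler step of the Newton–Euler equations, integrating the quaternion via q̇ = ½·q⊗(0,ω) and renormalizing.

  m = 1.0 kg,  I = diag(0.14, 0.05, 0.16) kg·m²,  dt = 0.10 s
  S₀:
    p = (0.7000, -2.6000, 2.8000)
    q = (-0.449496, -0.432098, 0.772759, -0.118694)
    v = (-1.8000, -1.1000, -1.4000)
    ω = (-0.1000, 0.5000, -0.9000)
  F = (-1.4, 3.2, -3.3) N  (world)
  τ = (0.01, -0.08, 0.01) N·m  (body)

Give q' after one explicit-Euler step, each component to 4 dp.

q' = (-0.4757, -0.4610, 0.7417, -0.1053)

Hamilton product q⊗(0,ω) = (-0.5364139, -0.5911865, -0.6017668, 0.2657733)
updated quaternion q' = (-0.4757, -0.4610, 0.7417, -0.1053)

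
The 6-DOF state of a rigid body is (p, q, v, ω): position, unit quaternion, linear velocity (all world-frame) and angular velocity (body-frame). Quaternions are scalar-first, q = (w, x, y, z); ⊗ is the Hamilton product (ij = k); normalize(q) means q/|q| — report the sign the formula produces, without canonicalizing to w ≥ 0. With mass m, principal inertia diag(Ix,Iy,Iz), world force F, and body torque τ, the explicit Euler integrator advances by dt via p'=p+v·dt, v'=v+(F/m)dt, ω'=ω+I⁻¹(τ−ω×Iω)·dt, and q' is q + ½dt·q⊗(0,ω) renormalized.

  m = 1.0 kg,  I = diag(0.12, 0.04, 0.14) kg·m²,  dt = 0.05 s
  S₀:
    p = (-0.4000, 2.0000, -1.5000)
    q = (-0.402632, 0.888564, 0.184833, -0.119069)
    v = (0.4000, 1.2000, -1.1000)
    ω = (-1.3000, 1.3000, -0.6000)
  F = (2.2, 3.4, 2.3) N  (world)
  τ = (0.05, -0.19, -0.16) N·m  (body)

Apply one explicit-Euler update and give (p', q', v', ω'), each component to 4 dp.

gyro term ω×Iω = (-0.0780, -0.0156, 0.1352)
angular accel α = (1.0667, -4.3600, -2.1086)
new body rate ω' = (-1.2467, 1.0820, -0.7054)
Hamilton product q⊗(0,ω) = (0.8434089, 0.5673115, 0.1645065, 1.6369953)
updated quaternion q' = (-0.3811, 0.9017, 0.1887, -0.0781)
a = F/m = (2.2000, 3.4000, 2.3000)
p' = p + v·dt = (-0.3800, 2.0600, -1.5550)
v' = v + a·dt = (0.5100, 1.3700, -0.9850)

p' = (-0.3800, 2.0600, -1.5550)
q' = (-0.3811, 0.9017, 0.1887, -0.0781)
v' = (0.5100, 1.3700, -0.9850)
ω' = (-1.2467, 1.0820, -0.7054)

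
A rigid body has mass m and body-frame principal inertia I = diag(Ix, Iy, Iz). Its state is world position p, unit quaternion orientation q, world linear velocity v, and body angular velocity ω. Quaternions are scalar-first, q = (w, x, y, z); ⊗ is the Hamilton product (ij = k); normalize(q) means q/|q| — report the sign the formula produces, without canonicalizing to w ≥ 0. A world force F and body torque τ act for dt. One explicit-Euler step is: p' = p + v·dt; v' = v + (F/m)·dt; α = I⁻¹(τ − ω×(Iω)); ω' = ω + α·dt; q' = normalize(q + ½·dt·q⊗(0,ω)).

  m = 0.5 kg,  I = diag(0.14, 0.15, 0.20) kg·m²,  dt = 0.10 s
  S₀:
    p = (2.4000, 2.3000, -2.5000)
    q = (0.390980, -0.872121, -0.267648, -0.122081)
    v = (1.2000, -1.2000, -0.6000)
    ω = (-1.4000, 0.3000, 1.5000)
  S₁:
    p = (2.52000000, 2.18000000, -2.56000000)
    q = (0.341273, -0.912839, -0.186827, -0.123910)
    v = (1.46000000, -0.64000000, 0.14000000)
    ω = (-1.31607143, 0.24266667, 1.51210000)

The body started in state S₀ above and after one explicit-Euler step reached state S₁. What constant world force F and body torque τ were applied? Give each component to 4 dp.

ω₁ − ω₀ = (0.08392857, -0.05733333, 0.01210000)
gyro term ω₀×Iω₀ = (0.0225, 0.1260, -0.0042)
I·α + gyro = (0.1400, 0.0400, 0.0200)
Δv = v₁−v₀ = (0.26000000, 0.56000000, 0.74000000)
F = m·Δv/dt = (1.3000, 2.8000, 3.7000)

F = (1.3000, 2.8000, 3.7000)
τ = (0.1400, 0.0400, 0.0200)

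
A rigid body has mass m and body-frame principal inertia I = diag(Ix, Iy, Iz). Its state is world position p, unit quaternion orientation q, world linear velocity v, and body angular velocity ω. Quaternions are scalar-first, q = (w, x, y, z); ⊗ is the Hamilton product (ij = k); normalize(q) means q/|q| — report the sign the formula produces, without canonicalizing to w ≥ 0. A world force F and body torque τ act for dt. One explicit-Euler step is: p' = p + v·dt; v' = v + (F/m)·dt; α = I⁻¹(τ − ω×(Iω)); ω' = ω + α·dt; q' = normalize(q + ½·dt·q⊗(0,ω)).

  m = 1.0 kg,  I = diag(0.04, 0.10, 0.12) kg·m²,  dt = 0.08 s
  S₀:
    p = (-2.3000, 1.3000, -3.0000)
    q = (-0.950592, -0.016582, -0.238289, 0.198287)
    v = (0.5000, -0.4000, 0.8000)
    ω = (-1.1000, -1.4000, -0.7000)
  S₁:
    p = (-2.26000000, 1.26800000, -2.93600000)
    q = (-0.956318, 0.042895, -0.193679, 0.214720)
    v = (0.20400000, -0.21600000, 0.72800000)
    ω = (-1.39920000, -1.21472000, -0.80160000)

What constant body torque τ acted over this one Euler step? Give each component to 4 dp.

τ = (-0.1300, 0.1700, -0.0600)

ω₁ − ω₀ = (-0.29920000, 0.18528000, -0.10160000)
gyro term ω₀×Iω₀ = (0.0196, -0.0616, 0.0924)
applied torque τ = (-0.1300, 0.1700, -0.0600)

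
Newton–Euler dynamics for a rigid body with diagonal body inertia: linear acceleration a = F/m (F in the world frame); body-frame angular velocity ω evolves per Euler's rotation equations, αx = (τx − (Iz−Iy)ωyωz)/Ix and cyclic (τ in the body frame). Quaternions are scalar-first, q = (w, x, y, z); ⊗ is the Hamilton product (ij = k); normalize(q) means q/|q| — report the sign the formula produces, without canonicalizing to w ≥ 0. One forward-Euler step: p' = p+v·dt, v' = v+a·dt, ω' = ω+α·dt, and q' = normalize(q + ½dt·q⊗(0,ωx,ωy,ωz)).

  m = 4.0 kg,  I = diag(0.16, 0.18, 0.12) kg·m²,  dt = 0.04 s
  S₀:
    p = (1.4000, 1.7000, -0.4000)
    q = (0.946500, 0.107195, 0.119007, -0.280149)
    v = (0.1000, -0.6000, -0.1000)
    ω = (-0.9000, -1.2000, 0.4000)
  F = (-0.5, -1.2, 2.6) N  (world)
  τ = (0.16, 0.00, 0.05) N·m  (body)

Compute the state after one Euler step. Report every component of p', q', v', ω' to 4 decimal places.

p' = (1.4040, 1.6760, -0.4040)
q' = (0.9531, 0.0843, 0.1004, -0.2729)
v' = (0.0950, -0.6120, -0.0740)
ω' = (-0.8672, -1.1968, 0.4095)

a = (-0.1250, -0.3000, 0.6500)
p' = p + v·dt = (1.4040, 1.6760, -0.4040)
v' = v + a·dt = (0.0950, -0.6120, -0.0740)
precession coupling ω×(Iω) = (0.0288, -0.0144, 0.0216)
(τ − ω×Iω)/I = (0.8200, 0.0800, 0.2367)
ω' = ω + α·dt = (-0.8672, -1.1968, 0.4095)
2q̇ = q⊗(0,ω) = (0.3513435, -1.1404260, -0.9265439, 0.3570723)
updated quaternion q' = (0.9531, 0.0843, 0.1004, -0.2729)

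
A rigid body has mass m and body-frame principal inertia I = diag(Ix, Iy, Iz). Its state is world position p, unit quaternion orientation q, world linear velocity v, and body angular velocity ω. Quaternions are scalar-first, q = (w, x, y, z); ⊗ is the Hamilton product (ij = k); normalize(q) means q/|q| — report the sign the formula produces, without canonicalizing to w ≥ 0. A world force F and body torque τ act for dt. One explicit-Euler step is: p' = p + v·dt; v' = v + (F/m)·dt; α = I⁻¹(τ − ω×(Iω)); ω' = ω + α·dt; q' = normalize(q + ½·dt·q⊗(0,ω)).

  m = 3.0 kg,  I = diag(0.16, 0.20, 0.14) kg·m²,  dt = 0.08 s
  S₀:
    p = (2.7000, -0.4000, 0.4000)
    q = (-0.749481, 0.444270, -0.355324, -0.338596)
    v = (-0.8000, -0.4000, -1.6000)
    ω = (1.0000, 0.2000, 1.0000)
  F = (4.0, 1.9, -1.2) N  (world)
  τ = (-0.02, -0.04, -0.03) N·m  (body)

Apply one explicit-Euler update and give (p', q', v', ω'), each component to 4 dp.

a = (1.3333, 0.6333, -0.4000)
new position p' = (2.6360, -0.4320, 0.2720)
v' = v + a·dt = (-0.6933, -0.3493, -1.6320)
α = I⁻¹(τ − ω×Iω) = (-0.0500, -0.3000, -0.2714)
ω + α·dt = (0.9960, 0.1760, 0.9783)
Hamilton product q⊗(0,ω) = (-0.0346092, -1.0370858, -0.9327622, -0.3053030)
updated quaternion q' = (-0.7496, 0.4021, -0.3920, -0.3502)

p' = (2.6360, -0.4320, 0.2720)
q' = (-0.7496, 0.4021, -0.3920, -0.3502)
v' = (-0.6933, -0.3493, -1.6320)
ω' = (0.9960, 0.1760, 0.9783)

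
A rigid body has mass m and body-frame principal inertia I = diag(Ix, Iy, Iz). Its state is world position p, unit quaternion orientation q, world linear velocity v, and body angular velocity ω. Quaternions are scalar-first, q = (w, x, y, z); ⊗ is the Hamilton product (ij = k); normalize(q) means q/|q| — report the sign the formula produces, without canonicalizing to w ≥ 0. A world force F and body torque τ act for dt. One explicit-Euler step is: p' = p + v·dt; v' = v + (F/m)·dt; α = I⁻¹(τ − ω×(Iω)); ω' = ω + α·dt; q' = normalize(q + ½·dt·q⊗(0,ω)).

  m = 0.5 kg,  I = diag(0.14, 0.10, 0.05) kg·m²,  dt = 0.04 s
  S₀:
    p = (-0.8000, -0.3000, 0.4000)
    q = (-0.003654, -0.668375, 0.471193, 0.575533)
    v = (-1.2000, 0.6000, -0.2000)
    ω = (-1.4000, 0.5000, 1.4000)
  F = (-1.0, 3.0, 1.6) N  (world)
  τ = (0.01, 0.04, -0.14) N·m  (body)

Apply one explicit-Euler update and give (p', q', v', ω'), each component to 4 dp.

p + v·dt = (-0.8480, -0.2760, 0.3920)
new velocity v' = (-1.2800, 0.8400, -0.0720)
ω×(Iω) gyroscopic = (-0.0350, -0.1764, 0.0280)
angular accel α = (0.3214, 2.1640, -3.3600)
new body rate ω' = (-1.3871, 0.5866, 1.2656)
2q̇ = q⊗(0,ω) = (-1.9770677, 0.3770193, 0.1281518, 0.3203671)
updated quaternion q' = (-0.0432, -0.6603, 0.4734, 0.5815)

p' = (-0.8480, -0.2760, 0.3920)
q' = (-0.0432, -0.6603, 0.4734, 0.5815)
v' = (-1.2800, 0.8400, -0.0720)
ω' = (-1.3871, 0.5866, 1.2656)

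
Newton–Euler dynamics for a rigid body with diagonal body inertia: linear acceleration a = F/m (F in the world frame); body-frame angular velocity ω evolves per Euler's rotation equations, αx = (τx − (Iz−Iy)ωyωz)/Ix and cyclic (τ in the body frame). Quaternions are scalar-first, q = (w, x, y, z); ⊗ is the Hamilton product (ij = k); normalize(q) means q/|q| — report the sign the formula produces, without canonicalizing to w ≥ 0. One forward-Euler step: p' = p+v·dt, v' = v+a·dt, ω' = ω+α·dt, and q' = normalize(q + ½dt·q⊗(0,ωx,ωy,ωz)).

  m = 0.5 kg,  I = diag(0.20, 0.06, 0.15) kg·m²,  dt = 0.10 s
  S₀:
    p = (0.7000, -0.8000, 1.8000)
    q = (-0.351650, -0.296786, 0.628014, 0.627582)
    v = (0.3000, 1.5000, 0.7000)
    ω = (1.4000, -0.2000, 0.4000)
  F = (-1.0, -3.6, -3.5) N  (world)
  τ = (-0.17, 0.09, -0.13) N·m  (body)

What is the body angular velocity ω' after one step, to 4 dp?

ω' = (1.3186, -0.0967, 0.2872)

α = I⁻¹(τ − ω×Iω) = (-0.8140, 1.0333, -1.1280)
ω + α·dt = (1.3186, -0.0967, 0.2872)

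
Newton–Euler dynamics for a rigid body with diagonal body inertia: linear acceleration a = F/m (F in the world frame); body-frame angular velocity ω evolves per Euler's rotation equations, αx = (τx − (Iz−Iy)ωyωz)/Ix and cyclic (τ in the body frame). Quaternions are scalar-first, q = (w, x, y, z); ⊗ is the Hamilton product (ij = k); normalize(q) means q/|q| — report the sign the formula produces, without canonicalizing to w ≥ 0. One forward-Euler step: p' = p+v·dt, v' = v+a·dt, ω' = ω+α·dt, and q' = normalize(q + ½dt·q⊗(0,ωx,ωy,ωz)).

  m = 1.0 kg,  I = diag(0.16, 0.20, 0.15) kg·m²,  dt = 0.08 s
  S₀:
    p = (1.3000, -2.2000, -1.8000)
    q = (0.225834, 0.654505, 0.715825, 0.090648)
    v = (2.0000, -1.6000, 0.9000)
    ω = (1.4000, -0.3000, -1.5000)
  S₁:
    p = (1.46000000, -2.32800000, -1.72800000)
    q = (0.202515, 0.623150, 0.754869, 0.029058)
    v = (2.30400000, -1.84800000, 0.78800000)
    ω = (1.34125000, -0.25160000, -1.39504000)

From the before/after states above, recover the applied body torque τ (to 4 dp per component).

rate change Δω = (-0.05875000, 0.04840000, 0.10496000)
ω₀×(Iω₀) = (-0.0225, -0.0210, -0.0168)
I·α + gyro = (-0.1400, 0.1000, 0.1800)

τ = (-0.1400, 0.1000, 0.1800)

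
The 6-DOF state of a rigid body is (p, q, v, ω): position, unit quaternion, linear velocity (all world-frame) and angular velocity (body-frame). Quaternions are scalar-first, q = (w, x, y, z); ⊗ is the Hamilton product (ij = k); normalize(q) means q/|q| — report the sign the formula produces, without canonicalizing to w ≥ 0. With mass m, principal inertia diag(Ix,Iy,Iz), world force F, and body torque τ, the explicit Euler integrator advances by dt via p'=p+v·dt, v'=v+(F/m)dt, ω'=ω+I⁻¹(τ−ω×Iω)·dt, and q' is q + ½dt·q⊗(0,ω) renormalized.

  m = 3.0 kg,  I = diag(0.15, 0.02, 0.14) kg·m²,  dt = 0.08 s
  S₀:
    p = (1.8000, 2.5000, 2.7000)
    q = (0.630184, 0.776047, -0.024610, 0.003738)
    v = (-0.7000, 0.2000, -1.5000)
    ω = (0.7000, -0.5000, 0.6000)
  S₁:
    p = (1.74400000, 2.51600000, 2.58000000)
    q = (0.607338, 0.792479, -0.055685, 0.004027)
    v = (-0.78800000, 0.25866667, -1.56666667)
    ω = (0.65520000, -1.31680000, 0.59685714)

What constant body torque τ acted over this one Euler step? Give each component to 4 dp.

τ = (-0.1200, -0.2000, 0.0400)

ω₁ − ω₀ = (-0.04480000, -0.81680000, -0.00314286)
applied torque τ = (-0.1200, -0.2000, 0.0400)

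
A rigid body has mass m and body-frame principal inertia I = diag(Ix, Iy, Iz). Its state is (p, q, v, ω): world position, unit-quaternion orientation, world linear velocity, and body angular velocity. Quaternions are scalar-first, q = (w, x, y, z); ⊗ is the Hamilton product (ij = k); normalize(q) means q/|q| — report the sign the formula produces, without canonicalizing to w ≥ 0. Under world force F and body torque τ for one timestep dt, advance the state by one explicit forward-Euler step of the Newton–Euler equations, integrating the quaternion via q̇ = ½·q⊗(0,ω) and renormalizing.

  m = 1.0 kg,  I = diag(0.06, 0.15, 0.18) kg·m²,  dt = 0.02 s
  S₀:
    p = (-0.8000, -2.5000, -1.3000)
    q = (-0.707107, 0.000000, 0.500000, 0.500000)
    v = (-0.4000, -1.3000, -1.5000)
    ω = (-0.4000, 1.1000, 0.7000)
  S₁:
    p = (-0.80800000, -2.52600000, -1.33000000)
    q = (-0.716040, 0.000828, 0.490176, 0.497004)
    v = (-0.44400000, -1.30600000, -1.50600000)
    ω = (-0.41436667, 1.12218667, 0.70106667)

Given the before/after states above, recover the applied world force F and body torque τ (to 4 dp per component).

v₁ − v₀ = (-0.04400000, -0.00600000, -0.00600000)
m·(v₁−v₀)/dt = (-2.2000, -0.3000, -0.3000)
Δω = ω₁−ω₀ = (-0.01436667, 0.02218667, 0.00106667)
ω₀×(Iω₀) = (0.0231, 0.0336, -0.0396)
τ = I·(Δω/dt) + ω₀×(Iω₀) = (-0.0200, 0.2000, -0.0300)

F = (-2.2000, -0.3000, -0.3000)
τ = (-0.0200, 0.2000, -0.0300)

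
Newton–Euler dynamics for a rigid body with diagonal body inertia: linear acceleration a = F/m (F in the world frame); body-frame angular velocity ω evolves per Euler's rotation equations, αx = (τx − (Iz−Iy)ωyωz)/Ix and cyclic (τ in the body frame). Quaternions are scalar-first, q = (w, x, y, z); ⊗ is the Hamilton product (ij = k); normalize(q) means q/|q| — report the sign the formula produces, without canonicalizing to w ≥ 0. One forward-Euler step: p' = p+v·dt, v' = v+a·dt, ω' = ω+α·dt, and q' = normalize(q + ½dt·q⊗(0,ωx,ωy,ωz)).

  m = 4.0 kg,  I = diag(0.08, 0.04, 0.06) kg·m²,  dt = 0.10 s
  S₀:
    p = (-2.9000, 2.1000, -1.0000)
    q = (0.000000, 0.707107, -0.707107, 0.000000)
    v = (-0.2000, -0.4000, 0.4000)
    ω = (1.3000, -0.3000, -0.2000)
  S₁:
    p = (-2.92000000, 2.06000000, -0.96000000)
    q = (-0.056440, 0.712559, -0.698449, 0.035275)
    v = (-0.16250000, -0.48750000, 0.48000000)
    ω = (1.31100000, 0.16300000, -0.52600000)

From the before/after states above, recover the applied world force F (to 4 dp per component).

velocity change Δv = (0.03750000, -0.08750000, 0.08000000)
m·(v₁−v₀)/dt = (1.5000, -3.5000, 3.2000)

F = (1.5000, -3.5000, 3.2000)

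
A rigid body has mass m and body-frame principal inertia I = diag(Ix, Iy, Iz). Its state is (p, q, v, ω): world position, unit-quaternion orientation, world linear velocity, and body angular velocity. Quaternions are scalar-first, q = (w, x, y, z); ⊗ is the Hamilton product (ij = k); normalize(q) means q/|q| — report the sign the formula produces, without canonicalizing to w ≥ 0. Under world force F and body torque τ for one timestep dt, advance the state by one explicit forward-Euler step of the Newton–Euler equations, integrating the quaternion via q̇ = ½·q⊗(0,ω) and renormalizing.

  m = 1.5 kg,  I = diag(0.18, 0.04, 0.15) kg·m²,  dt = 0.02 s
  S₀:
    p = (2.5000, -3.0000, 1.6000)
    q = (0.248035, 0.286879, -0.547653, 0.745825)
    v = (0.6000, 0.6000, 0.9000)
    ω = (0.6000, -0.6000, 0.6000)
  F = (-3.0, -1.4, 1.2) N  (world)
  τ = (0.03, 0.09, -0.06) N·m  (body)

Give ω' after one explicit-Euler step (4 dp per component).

ω' = (0.6077, -0.5604, 0.5853)

angular accel α = (0.3867, 1.9800, -0.7360)
new body rate ω' = (0.6077, -0.5604, 0.5853)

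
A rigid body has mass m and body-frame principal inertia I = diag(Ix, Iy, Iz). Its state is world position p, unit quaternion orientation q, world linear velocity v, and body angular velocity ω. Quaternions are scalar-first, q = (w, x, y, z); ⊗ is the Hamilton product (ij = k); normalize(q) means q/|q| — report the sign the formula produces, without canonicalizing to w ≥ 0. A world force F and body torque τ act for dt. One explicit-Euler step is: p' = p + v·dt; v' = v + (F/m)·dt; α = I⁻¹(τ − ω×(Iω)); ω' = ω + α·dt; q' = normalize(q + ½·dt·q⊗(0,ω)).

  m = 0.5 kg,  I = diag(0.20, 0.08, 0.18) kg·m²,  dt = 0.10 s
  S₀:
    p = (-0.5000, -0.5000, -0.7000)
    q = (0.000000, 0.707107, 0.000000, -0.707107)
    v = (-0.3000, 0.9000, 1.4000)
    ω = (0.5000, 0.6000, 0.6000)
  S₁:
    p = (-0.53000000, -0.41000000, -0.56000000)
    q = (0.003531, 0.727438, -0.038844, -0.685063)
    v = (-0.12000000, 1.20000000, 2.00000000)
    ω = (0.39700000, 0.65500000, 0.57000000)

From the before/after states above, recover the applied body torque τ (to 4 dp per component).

τ = (-0.1700, 0.0500, -0.0900)

Δω = ω₁−ω₀ = (-0.10300000, 0.05500000, -0.03000000)
I·α + gyro = (-0.1700, 0.0500, -0.0900)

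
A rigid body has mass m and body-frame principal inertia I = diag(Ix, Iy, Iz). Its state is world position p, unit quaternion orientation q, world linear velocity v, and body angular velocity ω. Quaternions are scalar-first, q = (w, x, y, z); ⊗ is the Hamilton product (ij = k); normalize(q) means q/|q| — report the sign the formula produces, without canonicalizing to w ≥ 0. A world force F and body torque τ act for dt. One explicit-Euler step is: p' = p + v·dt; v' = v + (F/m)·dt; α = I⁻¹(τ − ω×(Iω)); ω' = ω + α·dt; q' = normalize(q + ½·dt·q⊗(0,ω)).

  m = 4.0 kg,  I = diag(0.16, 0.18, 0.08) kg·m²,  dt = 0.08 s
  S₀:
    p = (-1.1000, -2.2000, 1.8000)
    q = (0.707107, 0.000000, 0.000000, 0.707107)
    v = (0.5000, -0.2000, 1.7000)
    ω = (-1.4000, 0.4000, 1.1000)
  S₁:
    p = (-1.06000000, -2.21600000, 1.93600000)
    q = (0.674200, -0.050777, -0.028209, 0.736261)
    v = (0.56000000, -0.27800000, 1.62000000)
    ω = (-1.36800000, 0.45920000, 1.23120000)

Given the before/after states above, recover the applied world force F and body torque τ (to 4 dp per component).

Δv = v₁−v₀ = (0.06000000, -0.07800000, -0.08000000)
m·(v₁−v₀)/dt = (3.0000, -3.9000, -4.0000)
rate change Δω = (0.03200000, 0.05920000, 0.13120000)
gyro term ω₀×Iω₀ = (-0.0440, -0.1232, -0.0112)
I·α + gyro = (0.0200, 0.0100, 0.1200)

F = (3.0000, -3.9000, -4.0000)
τ = (0.0200, 0.0100, 0.1200)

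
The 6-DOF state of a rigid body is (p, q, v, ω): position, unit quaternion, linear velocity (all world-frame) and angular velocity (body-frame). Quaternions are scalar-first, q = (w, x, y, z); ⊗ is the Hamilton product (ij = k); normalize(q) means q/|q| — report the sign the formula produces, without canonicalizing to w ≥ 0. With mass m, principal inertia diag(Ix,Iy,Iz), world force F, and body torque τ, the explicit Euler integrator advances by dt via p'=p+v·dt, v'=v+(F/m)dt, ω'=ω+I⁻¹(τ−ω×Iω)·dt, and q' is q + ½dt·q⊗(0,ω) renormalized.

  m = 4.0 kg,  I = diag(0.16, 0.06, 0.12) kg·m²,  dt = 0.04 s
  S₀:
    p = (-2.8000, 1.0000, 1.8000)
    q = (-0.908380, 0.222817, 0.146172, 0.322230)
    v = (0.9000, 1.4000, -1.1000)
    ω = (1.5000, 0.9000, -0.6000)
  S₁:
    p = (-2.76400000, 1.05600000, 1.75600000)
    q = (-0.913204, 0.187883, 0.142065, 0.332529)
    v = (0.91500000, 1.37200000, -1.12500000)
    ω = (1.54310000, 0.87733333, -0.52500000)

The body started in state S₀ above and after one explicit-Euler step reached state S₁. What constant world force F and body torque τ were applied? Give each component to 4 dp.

F = (1.5000, -2.8000, -2.5000)
τ = (0.1400, -0.0700, 0.0900)

Δv = v₁−v₀ = (0.01500000, -0.02800000, -0.02500000)
m·(v₁−v₀)/dt = (1.5000, -2.8000, -2.5000)
ω₁ − ω₀ = (0.04310000, -0.02266667, 0.07500000)
ω₀×(Iω₀) = (-0.0324, -0.0360, -0.1350)
τ = I·(Δω/dt) + ω₀×(Iω₀) = (0.1400, -0.0700, 0.0900)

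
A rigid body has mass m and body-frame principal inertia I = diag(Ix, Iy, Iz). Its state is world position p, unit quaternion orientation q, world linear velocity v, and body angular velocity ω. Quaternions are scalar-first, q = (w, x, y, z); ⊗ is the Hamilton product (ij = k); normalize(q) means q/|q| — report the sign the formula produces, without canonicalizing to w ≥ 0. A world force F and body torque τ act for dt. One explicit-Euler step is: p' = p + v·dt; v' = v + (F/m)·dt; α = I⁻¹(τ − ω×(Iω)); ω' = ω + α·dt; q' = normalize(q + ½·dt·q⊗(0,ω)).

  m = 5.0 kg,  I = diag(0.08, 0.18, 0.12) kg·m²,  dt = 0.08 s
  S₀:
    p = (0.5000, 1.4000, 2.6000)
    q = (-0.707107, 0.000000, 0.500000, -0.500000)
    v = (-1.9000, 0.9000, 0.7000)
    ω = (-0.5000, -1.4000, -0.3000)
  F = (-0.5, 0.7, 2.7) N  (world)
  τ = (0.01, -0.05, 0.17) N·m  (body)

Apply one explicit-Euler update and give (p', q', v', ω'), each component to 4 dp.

gyro term ω×Iω = (-0.0252, -0.0060, 0.0700)
angular accel α = (0.4400, -0.2444, 0.8333)
ω' = ω + α·dt = (-0.4648, -1.4196, -0.2333)
q⊗(0,ω) = (0.5500000, -0.4964465, 1.2399498, 0.4621321)
q + ½dt·q⊗(0,ω), renormalized = (-0.6838, -0.0198, 0.5486, -0.4806)
p' = p + v·dt = (0.3480, 1.4720, 2.6560)
new velocity v' = (-1.9080, 0.9112, 0.7432)

p' = (0.3480, 1.4720, 2.6560)
q' = (-0.6838, -0.0198, 0.5486, -0.4806)
v' = (-1.9080, 0.9112, 0.7432)
ω' = (-0.4648, -1.4196, -0.2333)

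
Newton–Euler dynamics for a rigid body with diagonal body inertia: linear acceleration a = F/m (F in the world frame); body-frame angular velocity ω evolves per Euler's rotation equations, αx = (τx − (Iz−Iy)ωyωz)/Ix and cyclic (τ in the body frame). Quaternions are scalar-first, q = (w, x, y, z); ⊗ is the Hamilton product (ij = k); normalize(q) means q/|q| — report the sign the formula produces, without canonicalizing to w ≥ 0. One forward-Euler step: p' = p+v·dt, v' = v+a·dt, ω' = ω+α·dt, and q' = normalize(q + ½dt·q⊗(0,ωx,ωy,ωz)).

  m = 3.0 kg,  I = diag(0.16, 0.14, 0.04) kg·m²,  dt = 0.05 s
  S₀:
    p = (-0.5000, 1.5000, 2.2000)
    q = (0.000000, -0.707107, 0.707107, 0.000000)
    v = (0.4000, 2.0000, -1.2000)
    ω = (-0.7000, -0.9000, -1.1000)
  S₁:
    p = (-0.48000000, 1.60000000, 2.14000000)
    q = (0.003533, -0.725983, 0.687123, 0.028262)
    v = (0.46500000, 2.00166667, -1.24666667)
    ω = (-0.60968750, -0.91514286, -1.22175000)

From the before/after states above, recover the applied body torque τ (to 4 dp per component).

rate change Δω = (0.09031250, -0.01514286, -0.12175000)
gyro term ω₀×Iω₀ = (-0.0990, 0.0924, -0.0126)
I·α + gyro = (0.1900, 0.0500, -0.1100)

τ = (0.1900, 0.0500, -0.1100)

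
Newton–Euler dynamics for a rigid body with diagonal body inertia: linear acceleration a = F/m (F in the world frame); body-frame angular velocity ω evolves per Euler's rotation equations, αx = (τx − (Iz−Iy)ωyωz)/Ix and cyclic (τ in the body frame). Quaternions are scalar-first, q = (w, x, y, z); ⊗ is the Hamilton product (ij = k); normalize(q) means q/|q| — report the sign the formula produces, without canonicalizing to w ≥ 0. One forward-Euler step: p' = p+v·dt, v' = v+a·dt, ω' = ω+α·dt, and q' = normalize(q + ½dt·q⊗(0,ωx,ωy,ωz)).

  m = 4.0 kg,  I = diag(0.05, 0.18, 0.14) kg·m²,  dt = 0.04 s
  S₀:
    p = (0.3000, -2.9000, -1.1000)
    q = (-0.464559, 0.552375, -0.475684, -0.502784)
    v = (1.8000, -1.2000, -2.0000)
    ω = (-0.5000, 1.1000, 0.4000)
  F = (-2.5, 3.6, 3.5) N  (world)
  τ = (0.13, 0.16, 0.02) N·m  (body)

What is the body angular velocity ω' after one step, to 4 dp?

ω' = (-0.3819, 1.1316, 0.4261)

α = I⁻¹(τ − ω×Iω) = (2.9520, 0.7889, 0.6536)
new body rate ω' = (-0.3819, 1.1316, 0.4261)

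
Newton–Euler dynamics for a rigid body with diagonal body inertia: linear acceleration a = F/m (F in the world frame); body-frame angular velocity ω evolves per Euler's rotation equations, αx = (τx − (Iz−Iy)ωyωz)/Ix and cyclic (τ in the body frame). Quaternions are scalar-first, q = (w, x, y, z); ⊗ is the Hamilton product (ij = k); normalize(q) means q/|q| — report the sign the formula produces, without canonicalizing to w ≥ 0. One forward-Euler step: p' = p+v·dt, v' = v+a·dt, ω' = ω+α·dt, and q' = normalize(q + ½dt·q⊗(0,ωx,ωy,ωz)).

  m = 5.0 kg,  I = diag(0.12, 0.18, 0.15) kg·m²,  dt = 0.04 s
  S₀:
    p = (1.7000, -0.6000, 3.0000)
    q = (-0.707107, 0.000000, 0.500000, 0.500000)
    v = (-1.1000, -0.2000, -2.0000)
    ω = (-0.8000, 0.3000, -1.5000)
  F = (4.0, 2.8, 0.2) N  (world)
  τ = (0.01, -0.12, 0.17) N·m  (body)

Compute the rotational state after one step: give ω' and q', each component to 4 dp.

ω×(Iω) gyroscopic = (0.0135, -0.0360, -0.0144)
α = I⁻¹(τ − ω×Iω) = (-0.0292, -0.4667, 1.2293)
new body rate ω' = (-0.8012, 0.2813, -1.4508)
Hamilton product q⊗(0,ω) = (0.6000000, -0.3343144, -0.6121321, 1.4606605)
q' = normalize(q + ½dt·q⊗(0,ω)) = (-0.6947, -0.0067, 0.4875, 0.5289)

ω' = (-0.8012, 0.2813, -1.4508)
q' = (-0.6947, -0.0067, 0.4875, 0.5289)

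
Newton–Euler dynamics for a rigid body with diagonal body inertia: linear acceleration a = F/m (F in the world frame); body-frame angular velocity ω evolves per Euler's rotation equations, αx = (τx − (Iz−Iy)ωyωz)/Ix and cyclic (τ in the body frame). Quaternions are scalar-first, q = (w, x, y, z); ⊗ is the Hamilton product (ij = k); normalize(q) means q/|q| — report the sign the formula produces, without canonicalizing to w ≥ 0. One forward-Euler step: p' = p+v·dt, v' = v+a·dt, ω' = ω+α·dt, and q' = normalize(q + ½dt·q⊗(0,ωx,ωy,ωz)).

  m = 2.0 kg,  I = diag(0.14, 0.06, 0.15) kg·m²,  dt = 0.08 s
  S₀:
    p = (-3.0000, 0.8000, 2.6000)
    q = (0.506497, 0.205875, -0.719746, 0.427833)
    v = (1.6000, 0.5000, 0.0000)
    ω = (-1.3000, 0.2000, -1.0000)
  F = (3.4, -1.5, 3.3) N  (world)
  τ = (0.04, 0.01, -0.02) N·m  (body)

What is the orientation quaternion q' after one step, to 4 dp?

q' = (0.5389, 0.2045, -0.7281, 0.3710)

2q̇ = q⊗(0,ω) = (0.8394197, -0.0242667, -0.2490085, -1.4009918)
updated quaternion q' = (0.5389, 0.2045, -0.7281, 0.3710)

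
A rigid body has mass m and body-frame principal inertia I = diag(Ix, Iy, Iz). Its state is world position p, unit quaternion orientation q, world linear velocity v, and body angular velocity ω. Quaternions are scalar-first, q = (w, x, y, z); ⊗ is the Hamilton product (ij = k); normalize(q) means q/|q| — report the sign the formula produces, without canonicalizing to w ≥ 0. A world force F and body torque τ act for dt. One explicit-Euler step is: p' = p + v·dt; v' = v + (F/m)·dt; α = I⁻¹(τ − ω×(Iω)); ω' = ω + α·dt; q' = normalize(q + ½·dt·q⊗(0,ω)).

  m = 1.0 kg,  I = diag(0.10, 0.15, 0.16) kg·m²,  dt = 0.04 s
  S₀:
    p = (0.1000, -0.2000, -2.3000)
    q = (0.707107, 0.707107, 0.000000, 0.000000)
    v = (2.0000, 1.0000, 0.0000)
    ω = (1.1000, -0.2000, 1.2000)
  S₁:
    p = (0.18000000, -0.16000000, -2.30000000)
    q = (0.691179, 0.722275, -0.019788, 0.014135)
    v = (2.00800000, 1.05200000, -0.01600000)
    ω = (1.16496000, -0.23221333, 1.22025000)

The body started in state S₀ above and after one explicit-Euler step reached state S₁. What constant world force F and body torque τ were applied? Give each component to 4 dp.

velocity change Δv = (0.00800000, 0.05200000, -0.01600000)
F = m·Δv/dt = (0.2000, 1.3000, -0.4000)
rate change Δω = (0.06496000, -0.03221333, 0.02025000)
precession coupling = (-0.0024, -0.0792, -0.0110)
τ = I·(Δω/dt) + ω₀×(Iω₀) = (0.1600, -0.2000, 0.0700)

F = (0.2000, 1.3000, -0.4000)
τ = (0.1600, -0.2000, 0.0700)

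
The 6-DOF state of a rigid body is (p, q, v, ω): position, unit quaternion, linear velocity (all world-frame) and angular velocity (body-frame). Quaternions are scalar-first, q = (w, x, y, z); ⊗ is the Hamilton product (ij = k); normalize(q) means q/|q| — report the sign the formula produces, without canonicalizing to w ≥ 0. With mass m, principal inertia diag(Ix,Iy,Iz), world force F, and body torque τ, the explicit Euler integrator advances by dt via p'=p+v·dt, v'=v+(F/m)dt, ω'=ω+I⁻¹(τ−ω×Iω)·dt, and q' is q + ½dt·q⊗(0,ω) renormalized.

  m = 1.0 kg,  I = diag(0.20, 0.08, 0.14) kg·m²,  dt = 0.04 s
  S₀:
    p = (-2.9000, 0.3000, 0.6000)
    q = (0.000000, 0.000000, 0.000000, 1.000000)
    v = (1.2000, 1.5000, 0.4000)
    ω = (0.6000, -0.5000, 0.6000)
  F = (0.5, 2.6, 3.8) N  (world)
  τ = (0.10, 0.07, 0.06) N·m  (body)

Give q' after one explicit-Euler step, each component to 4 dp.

q' = (-0.0120, 0.0100, 0.0120, 0.9998)

2q̇ = q⊗(0,ω) = (-0.6000000, 0.5000000, 0.6000000, 0.0000000)
q + ½dt·q⊗(0,ω), renormalized = (-0.0120, 0.0100, 0.0120, 0.9998)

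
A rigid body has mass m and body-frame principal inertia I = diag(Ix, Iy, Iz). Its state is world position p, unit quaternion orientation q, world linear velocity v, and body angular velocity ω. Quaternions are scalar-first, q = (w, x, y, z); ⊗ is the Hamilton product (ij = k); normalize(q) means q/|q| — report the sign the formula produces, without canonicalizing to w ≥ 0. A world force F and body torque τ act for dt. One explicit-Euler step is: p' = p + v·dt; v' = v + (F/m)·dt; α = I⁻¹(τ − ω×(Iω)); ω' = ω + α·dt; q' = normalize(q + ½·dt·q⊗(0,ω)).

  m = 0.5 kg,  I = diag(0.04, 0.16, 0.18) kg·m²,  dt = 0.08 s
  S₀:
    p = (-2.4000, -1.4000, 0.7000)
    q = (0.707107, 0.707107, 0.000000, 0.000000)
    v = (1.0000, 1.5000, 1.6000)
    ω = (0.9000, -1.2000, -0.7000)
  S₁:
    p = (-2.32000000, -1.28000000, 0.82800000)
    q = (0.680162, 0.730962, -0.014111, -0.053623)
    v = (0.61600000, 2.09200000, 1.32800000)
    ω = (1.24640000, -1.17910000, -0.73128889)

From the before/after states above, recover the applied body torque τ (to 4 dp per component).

rate change Δω = (0.34640000, 0.02090000, -0.03128889)
ω₀×(Iω₀) = (0.0168, 0.0882, -0.1296)
I·α + gyro = (0.1900, 0.1300, -0.2000)

τ = (0.1900, 0.1300, -0.2000)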